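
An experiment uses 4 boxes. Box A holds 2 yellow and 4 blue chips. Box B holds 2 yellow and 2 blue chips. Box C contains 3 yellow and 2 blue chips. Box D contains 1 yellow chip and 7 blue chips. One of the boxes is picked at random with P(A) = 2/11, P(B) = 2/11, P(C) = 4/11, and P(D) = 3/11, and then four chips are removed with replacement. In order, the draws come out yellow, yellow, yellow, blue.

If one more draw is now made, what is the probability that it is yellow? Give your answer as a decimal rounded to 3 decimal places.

Compute the likelihood of the observed sequence for each case: P(data | box A) = (2/6)(2/6)(2/6)(4/6) = 0.024691; P(data | box B) = (2/4)(2/4)(2/4)(2/4) = 0.0625; P(data | box C) = (3/5)(3/5)(3/5)(2/5) = 0.0864; P(data | box D) = (1/8)(1/8)(1/8)(7/8) = 0.001709.
Weighting by the prior gives 2/11 · 0.024691 = 0.0044893, 2/11 · 0.0625 = 0.011364, 4/11 · 0.0864 = 0.031418, 3/11 · 0.001709 = 0.00046609; summing to 0.047737.
Normalising, the posterior is P(box A | data) = 0.094043, P(box B | data) = 0.23805, P(box C | data) = 0.65815, P(box D | data) = 0.0097636.
Averaging over the posterior, P(yellow next | data) = (1/3)(0.094043) + (1/2)(0.23805) + (3/5)(0.65815) + (1/8)(0.0097636) = 0.54648.

0.546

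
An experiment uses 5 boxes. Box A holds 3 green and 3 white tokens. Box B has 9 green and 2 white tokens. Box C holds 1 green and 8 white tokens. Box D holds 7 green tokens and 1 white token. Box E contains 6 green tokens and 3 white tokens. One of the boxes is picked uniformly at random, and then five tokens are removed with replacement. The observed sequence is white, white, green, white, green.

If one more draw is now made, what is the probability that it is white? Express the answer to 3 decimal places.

Compute the likelihood of the observed sequence for each case: P(data | box A) = (3/6)(3/6)(3/6)(3/6)(3/6) = 0.03125; P(data | box B) = (2/11)(2/11)(9/11)(2/11)(9/11) = 0.0040236; P(data | box C) = (8/9)(8/9)(1/9)(8/9)(1/9) = 0.0086708; P(data | box D) = (1/8)(1/8)(7/8)(1/8)(7/8) = 0.0014954; P(data | box E) = (3/9)(3/9)(6/9)(3/9)(6/9) = 0.016461.
Weighting by the prior gives 1/5 · 0.03125 = 0.00625, 1/5 · 0.0040236 = 0.00080471, 1/5 · 0.0086708 = 0.0017342, 1/5 · 0.0014954 = 0.00029907, 1/5 · 0.016461 = 0.0032922; with total 0.01238.
Dividing through by the total gives posterior P(box A | data) = 0.50484, P(box B | data) = 0.065001, P(box C | data) = 0.14008, P(box D | data) = 0.024157, P(box E | data) = 0.26592.
The predictive probability is P(white next | data) = (1/2)(0.50484) + (2/11)(0.065001) + (8/9)(0.14008) + (1/8)(0.024157) + (1/3)(0.26592) = 0.48041.

0.480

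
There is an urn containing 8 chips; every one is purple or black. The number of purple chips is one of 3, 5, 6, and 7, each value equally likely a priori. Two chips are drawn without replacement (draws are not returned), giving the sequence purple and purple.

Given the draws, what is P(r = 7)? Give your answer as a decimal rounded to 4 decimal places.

Under each hypothesis, the probability of the observed sequence is: P(data | r = 3) = (3/8)(2/7) = 3/28; P(data | r = 5) = (5/8)(4/7) = 5/14; P(data | r = 6) = (6/8)(5/7) = 15/28; P(data | r = 7) = (7/8)(6/7) = 3/4.
Multiplying each by its prior: 1/4 · 3/28 = 3/112, 1/4 · 5/14 = 5/56, 1/4 · 15/28 = 15/112, 1/4 · 3/4 = 3/16; with total 7/16.
Hence P(r = 7 | data) = (3/16) / (7/16) = 3/7.

0.4286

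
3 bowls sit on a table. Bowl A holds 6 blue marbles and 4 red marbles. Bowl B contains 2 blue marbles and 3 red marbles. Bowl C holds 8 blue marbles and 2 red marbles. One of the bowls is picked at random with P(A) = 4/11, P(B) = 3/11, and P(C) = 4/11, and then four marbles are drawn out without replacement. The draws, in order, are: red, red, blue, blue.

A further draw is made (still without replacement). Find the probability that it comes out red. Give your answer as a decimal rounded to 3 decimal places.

0.586

Compute the likelihood of the observed sequence for each case: P(data | bowl A) = (4/10)(3/9)(6/8)(5/7) = 0.071429; P(data | bowl B) = (3/5)(2/4)(2/3)(1/2) = 0.1; P(data | bowl C) = (2/10)(1/9)(8/8)(7/7) = 0.022222.
Multiplying each by its prior: 4/11 · 0.071429 = 0.025974, 3/11 · 0.1 = 0.027273, 4/11 · 0.022222 = 0.0080808; summing to 0.061328.
The posterior is then P(bowl A | data) = 0.42353, P(bowl B | data) = 0.44471, P(bowl C | data) = 0.13176.
The predictive probability is P(red next | data) = (1/3)(0.42353) + (1)(0.44471) + (0)(0.13176) = 0.58588.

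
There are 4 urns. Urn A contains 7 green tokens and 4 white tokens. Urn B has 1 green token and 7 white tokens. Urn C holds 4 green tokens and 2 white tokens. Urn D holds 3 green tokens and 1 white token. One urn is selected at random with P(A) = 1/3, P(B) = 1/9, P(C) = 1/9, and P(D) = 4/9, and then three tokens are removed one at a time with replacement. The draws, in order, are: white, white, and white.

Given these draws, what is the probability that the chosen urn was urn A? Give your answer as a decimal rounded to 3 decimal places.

Compute the likelihood of the observed sequence for each case: P(data | urn A) = (4/11)(4/11)(4/11) = 0.048084; P(data | urn B) = (7/8)(7/8)(7/8) = 0.66992; P(data | urn C) = (2/6)(2/6)(2/6) = 0.037037; P(data | urn D) = (1/4)(1/4)(1/4) = 0.015625.
Weighting by the prior gives 1/3 · 0.048084 = 0.016028, 1/9 · 0.66992 = 0.074436, 1/9 · 0.037037 = 0.0041152, 4/9 · 0.015625 = 0.0069444; summing to 0.10152.
Hence P(urn A | data) = (0.016028) / (0.10152) = 0.15788.

0.158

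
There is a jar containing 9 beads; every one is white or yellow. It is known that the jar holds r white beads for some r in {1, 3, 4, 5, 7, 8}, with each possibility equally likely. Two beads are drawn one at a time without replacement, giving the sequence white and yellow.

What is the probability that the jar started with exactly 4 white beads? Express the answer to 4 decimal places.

0.2273

The likelihood of the observed sequence under each hypothesis: P(data | r = 1) = (1/9)(8/8) = 1/9; P(data | r = 3) = (3/9)(6/8) = 1/4; P(data | r = 4) = (4/9)(5/8) = 5/18; P(data | r = 5) = (5/9)(4/8) = 5/18; P(data | r = 7) = (7/9)(2/8) = 7/36; P(data | r = 8) = (8/9)(1/8) = 1/9.
Weighting by the prior gives 1/6 · 1/9 = 1/54, 1/6 · 1/4 = 1/24, 1/6 · 5/18 = 5/108, 1/6 · 5/18 = 5/108, 1/6 · 7/36 = 7/216, 1/6 · 1/9 = 1/54; these sum to 11/54.
Therefore the posterior P(r = 4 | data) = (5/108) / (11/54) = 5/22.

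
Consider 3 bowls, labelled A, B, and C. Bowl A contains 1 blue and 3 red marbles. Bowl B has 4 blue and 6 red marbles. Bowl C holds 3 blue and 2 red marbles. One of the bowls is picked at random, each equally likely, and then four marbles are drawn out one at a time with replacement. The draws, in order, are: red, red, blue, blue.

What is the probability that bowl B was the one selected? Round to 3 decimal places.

Compute the likelihood of the observed sequence for each case: P(data | bowl A) = (3/4)(3/4)(1/4)(1/4) = 0.035156; P(data | bowl B) = (6/10)(6/10)(4/10)(4/10) = 0.0576; P(data | bowl C) = (2/5)(2/5)(3/5)(3/5) = 0.0576.
Multiplying each by its prior: 1/3 · 0.035156 = 0.011719, 1/3 · 0.0576 = 0.0192, 1/3 · 0.0576 = 0.0192; summing to 0.050119.
Hence P(bowl B | data) = (0.0192) / (0.050119) = 0.38309.

0.383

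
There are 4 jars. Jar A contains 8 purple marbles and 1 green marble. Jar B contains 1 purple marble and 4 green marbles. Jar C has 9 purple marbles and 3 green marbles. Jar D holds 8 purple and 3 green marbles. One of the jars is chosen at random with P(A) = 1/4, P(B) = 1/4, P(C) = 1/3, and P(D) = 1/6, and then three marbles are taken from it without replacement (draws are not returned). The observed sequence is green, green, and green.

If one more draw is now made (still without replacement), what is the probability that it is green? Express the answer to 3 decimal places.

0.488

Compute the likelihood of the observed sequence for each case: P(data | jar A) = (1/9)(0/8) = 0; P(data | jar B) = (4/5)(3/4)(2/3) = 0.4; P(data | jar C) = (3/12)(2/11)(1/10) = 0.0045455; P(data | jar D) = (3/11)(2/10)(1/9) = 0.0060606.
Multiplying each by its prior: 1/4 · 0 = 0, 1/4 · 0.4 = 0.1, 1/3 · 0.0045455 = 0.0015152, 1/6 · 0.0060606 = 0.0010101; with total 0.10253.
Dividing through by the total gives posterior P(jar A | data) = 0, P(jar B | data) = 0.97537, P(jar C | data) = 0.014778, P(jar D | data) = 0.0098522.
The predictive probability is P(green next | data) = (1/2)(0.97537) + (0)(0.014778) + (0)(0.0098522) = 0.48768.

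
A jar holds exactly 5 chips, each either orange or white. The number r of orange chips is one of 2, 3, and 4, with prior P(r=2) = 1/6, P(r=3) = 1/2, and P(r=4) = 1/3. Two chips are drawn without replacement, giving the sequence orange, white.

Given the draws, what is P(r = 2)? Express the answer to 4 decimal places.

The likelihood of the observed sequence under each hypothesis: P(data | r = 2) = (2/5)(3/4) = 3/10; P(data | r = 3) = (3/5)(2/4) = 3/10; P(data | r = 4) = (4/5)(1/4) = 1/5.
The prior-weighted likelihoods are 1/6 · 3/10 = 1/20, 1/2 · 3/10 = 3/20, 1/3 · 1/5 = 1/15; summing to 4/15.
By Bayes' rule, P(r = 2 | data) = (1/20) / (4/15) = 3/16.

0.1875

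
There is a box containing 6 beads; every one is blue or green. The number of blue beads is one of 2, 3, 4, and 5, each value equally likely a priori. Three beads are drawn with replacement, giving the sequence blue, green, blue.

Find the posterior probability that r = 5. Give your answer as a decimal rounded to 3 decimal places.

Under each hypothesis, the probability of the observed sequence is: P(data | r = 2) = (2/6)(4/6)(2/6) = 2/27; P(data | r = 3) = (3/6)(3/6)(3/6) = 1/8; P(data | r = 4) = (4/6)(2/6)(4/6) = 4/27; P(data | r = 5) = (5/6)(1/6)(5/6) = 25/216.
Multiplying each by its prior: 1/4 · 2/27 = 1/54, 1/4 · 1/8 = 1/32, 1/4 · 4/27 = 1/27, 1/4 · 25/216 = 25/864; these sum to 25/216.
By Bayes' rule, P(r = 5 | data) = (25/864) / (25/216) = 1/4.

0.250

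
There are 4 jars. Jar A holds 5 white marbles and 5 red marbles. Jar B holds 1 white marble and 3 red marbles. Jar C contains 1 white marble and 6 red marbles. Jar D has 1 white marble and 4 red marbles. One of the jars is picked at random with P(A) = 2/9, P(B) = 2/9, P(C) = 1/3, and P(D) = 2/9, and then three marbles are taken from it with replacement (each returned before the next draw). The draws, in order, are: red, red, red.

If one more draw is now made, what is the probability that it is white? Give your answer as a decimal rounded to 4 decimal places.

Under each hypothesis, the probability of the observed sequence is: P(data | jar A) = (5/10)(5/10)(5/10) = 0.125; P(data | jar B) = (3/4)(3/4)(3/4) = 0.42188; P(data | jar C) = (6/7)(6/7)(6/7) = 0.62974; P(data | jar D) = (4/5)(4/5)(4/5) = 0.512.
Multiplying each by its prior: 2/9 · 0.125 = 0.027778, 2/9 · 0.42188 = 0.09375, 1/3 · 0.62974 = 0.20991, 2/9 · 0.512 = 0.11378; summing to 0.44522.
Dividing through by the total gives posterior P(jar A | data) = 0.062391, P(jar B | data) = 0.21057, P(jar C | data) = 0.47148, P(jar D | data) = 0.25556.
So P(white next | data) = Σ P(white next | H) P(H | data) = (1/2)(0.062391) + (1/4)(0.21057) + (1/7)(0.47148) + (1/5)(0.25556) = 0.2023.

0.2023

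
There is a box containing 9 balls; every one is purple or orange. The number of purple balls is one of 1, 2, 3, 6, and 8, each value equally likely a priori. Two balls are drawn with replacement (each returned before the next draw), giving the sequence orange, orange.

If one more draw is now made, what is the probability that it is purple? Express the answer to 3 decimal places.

0.232

The likelihood of the observed sequence under each hypothesis: P(data | r = 1) = (8/9)(8/9) = 64/81; P(data | r = 2) = (7/9)(7/9) = 49/81; P(data | r = 3) = (6/9)(6/9) = 4/9; P(data | r = 6) = (3/9)(3/9) = 1/9; P(data | r = 8) = (1/9)(1/9) = 1/81.
Weighting by the prior gives 1/5 · 64/81 = 64/405, 1/5 · 49/81 = 49/405, 1/5 · 4/9 = 4/45, 1/5 · 1/9 = 1/45, 1/5 · 1/81 = 1/405; with total 53/135.
Dividing through by the total gives posterior P(r = 1 | data) = 0.40252, P(r = 2 | data) = 0.30818, P(r = 3 | data) = 0.22642, P(r = 6 | data) = 0.056604, P(r = 8 | data) = 0.0062893.
The predictive probability is P(purple next | data) = (1/9)(0.40252) + (2/9)(0.30818) + (1/3)(0.22642) + (2/3)(0.056604) + (8/9)(0.0062893) = 0.23201.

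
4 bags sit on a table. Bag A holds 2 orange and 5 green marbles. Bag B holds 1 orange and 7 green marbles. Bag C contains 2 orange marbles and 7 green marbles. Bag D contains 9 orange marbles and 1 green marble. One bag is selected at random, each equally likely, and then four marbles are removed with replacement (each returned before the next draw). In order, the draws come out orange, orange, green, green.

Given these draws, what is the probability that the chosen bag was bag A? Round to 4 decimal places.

Compute the likelihood of the observed sequence for each case: P(data | bag A) = (2/7)(2/7)(5/7)(5/7) = 0.041649; P(data | bag B) = (1/8)(1/8)(7/8)(7/8) = 0.011963; P(data | bag C) = (2/9)(2/9)(7/9)(7/9) = 0.029873; P(data | bag D) = (9/10)(9/10)(1/10)(1/10) = 0.0081.
The prior-weighted likelihoods are 1/4 · 0.041649 = 0.010412, 1/4 · 0.011963 = 0.0029907, 1/4 · 0.029873 = 0.0074684, 1/4 · 0.0081 = 0.002025; these sum to 0.022896.
By Bayes' rule, P(bag A | data) = (0.010412) / (0.022896) = 0.45476.

0.4548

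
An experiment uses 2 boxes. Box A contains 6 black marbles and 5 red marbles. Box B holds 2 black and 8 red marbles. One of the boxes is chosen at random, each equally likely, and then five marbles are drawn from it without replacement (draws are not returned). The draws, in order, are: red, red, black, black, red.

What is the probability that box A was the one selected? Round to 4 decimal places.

The likelihood of the observed sequence under each hypothesis: P(data | box A) = (5/11)(4/10)(6/9)(5/8)(3/7) = 0.032468; P(data | box B) = (8/10)(7/9)(2/8)(1/7)(6/6) = 0.022222.
The prior-weighted likelihoods are 1/2 · 0.032468 = 0.016234, 1/2 · 0.022222 = 0.011111; with total 0.027345.
So P(box A | data) = (0.016234) / (0.027345) = 0.59367.

0.5937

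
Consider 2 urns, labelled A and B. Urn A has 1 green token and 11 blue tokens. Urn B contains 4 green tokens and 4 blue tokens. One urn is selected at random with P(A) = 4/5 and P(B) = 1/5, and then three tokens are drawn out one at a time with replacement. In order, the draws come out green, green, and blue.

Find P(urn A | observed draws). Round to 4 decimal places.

Compute the likelihood of the observed sequence for each case: P(data | urn A) = (1/12)(1/12)(11/12) = 0.0063657; P(data | urn B) = (4/8)(4/8)(4/8) = 0.125.
The prior-weighted likelihoods are 4/5 · 0.0063657 = 0.0050926, 1/5 · 0.125 = 0.025; these sum to 0.030093.
Therefore the posterior P(urn A | data) = (0.0050926) / (0.030093) = 0.16923.

0.1692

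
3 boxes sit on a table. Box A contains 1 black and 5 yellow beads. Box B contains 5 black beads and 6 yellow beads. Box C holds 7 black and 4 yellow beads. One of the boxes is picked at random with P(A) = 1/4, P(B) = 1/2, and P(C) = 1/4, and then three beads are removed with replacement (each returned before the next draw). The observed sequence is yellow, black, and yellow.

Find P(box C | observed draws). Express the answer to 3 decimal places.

For each hypothesis, P(data | H) works out to: P(data | box A) = (5/6)(1/6)(5/6) = 0.11574; P(data | box B) = (6/11)(5/11)(6/11) = 0.13524; P(data | box C) = (4/11)(7/11)(4/11) = 0.084147.
Weighting by the prior gives 1/4 · 0.11574 = 0.028935, 1/2 · 0.13524 = 0.067618, 1/4 · 0.084147 = 0.021037; summing to 0.11759.
Therefore the posterior P(box C | data) = (0.021037) / (0.11759) = 0.1789.

0.179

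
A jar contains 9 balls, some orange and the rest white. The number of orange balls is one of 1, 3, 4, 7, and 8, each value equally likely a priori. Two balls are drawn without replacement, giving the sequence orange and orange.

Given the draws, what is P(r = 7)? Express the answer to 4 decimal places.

Under each hypothesis, the probability of the observed sequence is: P(data | r = 1) = (1/9)(0/8) = 0; P(data | r = 3) = (3/9)(2/8) = 1/12; P(data | r = 4) = (4/9)(3/8) = 1/6; P(data | r = 7) = (7/9)(6/8) = 7/12; P(data | r = 8) = (8/9)(7/8) = 7/9.
Multiplying each by its prior: 1/5 · 0 = 0, 1/5 · 1/12 = 1/60, 1/5 · 1/6 = 1/30, 1/5 · 7/12 = 7/60, 1/5 · 7/9 = 7/45; these sum to 29/90.
So P(r = 7 | data) = (7/60) / (29/90) = 21/58.

0.3621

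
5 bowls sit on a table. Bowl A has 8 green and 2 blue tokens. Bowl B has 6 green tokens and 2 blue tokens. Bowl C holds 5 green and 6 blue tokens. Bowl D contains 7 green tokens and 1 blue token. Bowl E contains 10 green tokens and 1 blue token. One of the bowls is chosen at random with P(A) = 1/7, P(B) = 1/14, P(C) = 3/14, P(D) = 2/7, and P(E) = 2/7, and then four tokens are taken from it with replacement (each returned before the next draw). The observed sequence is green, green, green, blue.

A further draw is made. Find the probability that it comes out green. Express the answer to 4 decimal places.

0.7968

The likelihood of the observed sequence under each hypothesis: P(data | bowl A) = (8/10)(8/10)(8/10)(2/10) = 0.1024; P(data | bowl B) = (6/8)(6/8)(6/8)(2/8) = 0.10547; P(data | bowl C) = (5/11)(5/11)(5/11)(6/11) = 0.051226; P(data | bowl D) = (7/8)(7/8)(7/8)(1/8) = 0.08374; P(data | bowl E) = (10/11)(10/11)(10/11)(1/11) = 0.068301.
Multiplying each by its prior: 1/7 · 0.1024 = 0.014629, 1/14 · 0.10547 = 0.0075335, 3/14 · 0.051226 = 0.010977, 2/7 · 0.08374 = 0.023926, 2/7 · 0.068301 = 0.019515; these sum to 0.07658.
Dividing through by the total gives posterior P(bowl A | data) = 0.19102, P(bowl B | data) = 0.098375, P(bowl C | data) = 0.14334, P(bowl D | data) = 0.31243, P(bowl E | data) = 0.25483.
Averaging over the posterior, P(green next | data) = (4/5)(0.19102) + (3/4)(0.098375) + (5/11)(0.14334) + (7/8)(0.31243) + (10/11)(0.25483) = 0.7968.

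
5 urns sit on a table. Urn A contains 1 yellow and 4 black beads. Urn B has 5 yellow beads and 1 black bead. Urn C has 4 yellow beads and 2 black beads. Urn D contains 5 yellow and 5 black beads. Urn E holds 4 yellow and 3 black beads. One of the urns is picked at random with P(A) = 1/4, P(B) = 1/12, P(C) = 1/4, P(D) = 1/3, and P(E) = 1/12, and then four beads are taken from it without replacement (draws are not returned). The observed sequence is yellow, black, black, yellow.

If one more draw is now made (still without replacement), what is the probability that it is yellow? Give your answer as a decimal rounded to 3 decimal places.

For each hypothesis, P(data | H) works out to: P(data | urn A) = (1/5)(4/4)(3/3)(0/2) = 0; P(data | urn B) = (5/6)(1/5)(0/4) = 0; P(data | urn C) = (4/6)(2/5)(1/4)(3/3) = 1/15; P(data | urn D) = (5/10)(5/9)(4/8)(4/7) = 5/63; P(data | urn E) = (4/7)(3/6)(2/5)(3/4) = 3/35.
Weighting by the prior gives 1/4 · 0 = 0, 1/12 · 0 = 0, 1/4 · 1/15 = 1/60, 1/3 · 5/63 = 5/189, 1/12 · 3/35 = 1/140; summing to 19/378.
Dividing through by the total gives posterior P(urn A | data) = 0, P(urn B | data) = 0, P(urn C | data) = 63/190, P(urn D | data) = 10/19, P(urn E | data) = 27/190.
Averaging over the posterior, P(yellow next | data) = (1)(63/190) + (1/2)(10/19) + (2/3)(27/190) = 131/190.

0.689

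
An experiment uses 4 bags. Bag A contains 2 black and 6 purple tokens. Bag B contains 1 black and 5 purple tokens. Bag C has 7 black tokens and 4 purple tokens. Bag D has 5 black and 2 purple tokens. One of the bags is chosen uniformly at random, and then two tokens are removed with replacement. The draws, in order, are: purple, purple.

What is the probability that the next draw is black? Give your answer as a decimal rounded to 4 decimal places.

0.2712

The likelihood of the observed sequence under each hypothesis: P(data | bag A) = (6/8)(6/8) = 0.5625; P(data | bag B) = (5/6)(5/6) = 0.69444; P(data | bag C) = (4/11)(4/11) = 0.13223; P(data | bag D) = (2/7)(2/7) = 0.081633.
The prior-weighted likelihoods are 1/4 · 0.5625 = 0.14062, 1/4 · 0.69444 = 0.17361, 1/4 · 0.13223 = 0.033058, 1/4 · 0.081633 = 0.020408; these sum to 0.3677.
The posterior is then P(bag A | data) = 0.38244, P(bag B | data) = 0.47215, P(bag C | data) = 0.089904, P(bag D | data) = 0.055502.
So P(black next | data) = Σ P(black next | H) P(H | data) = (1/4)(0.38244) + (1/6)(0.47215) + (7/11)(0.089904) + (5/7)(0.055502) = 0.27116.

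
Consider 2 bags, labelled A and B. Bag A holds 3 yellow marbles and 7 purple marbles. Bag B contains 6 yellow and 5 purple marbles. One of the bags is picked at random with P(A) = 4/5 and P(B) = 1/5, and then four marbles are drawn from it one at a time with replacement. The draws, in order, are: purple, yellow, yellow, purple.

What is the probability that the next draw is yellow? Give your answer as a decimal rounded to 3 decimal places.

For each hypothesis, P(data | H) works out to: P(data | bag A) = (7/10)(3/10)(3/10)(7/10) = 0.0441; P(data | bag B) = (5/11)(6/11)(6/11)(5/11) = 0.061471.
The prior-weighted likelihoods are 4/5 · 0.0441 = 0.03528, 1/5 · 0.061471 = 0.012294; with total 0.047574.
Dividing through by the total gives posterior P(bag A | data) = 0.74158, P(bag B | data) = 0.25842.
So P(yellow next | data) = Σ P(yellow next | H) P(H | data) = (3/10)(0.74158) + (6/11)(0.25842) = 0.36343.

0.363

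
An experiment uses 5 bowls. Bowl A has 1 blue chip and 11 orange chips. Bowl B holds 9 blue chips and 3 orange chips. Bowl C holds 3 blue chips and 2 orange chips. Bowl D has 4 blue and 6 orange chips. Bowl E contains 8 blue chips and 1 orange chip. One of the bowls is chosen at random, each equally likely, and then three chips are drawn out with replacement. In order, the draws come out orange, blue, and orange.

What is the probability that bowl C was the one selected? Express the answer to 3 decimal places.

0.261

Compute the likelihood of the observed sequence for each case: P(data | bowl A) = (11/12)(1/12)(11/12) = 0.070023; P(data | bowl B) = (3/12)(9/12)(3/12) = 0.046875; P(data | bowl C) = (2/5)(3/5)(2/5) = 0.096; P(data | bowl D) = (6/10)(4/10)(6/10) = 0.144; P(data | bowl E) = (1/9)(8/9)(1/9) = 0.010974.
Weighting by the prior gives 1/5 · 0.070023 = 0.014005, 1/5 · 0.046875 = 0.009375, 1/5 · 0.096 = 0.0192, 1/5 · 0.144 = 0.0288, 1/5 · 0.010974 = 0.0021948; these sum to 0.073574.
So P(bowl C | data) = (0.0192) / (0.073574) = 0.26096.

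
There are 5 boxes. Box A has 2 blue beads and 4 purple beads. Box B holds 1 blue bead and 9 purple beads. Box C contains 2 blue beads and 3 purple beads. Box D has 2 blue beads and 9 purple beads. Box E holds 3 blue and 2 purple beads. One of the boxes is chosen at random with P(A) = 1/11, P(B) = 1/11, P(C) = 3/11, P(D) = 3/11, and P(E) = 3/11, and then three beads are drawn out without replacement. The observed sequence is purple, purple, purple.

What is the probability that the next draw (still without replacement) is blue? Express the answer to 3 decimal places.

For each hypothesis, P(data | H) works out to: P(data | box A) = (4/6)(3/5)(2/4) = 1/5; P(data | box B) = (9/10)(8/9)(7/8) = 7/10; P(data | box C) = (3/5)(2/4)(1/3) = 1/10; P(data | box D) = (9/11)(8/10)(7/9) = 28/55; P(data | box E) = (2/5)(1/4)(0/3) = 0.
Weighting by the prior gives 1/11 · 1/5 = 1/55, 1/11 · 7/10 = 7/110, 3/11 · 1/10 = 3/110, 3/11 · 28/55 = 84/605, 3/11 · 0 = 0; summing to 30/121.
The posterior is then P(box A | data) = 11/150, P(box B | data) = 77/300, P(box C | data) = 11/100, P(box D | data) = 14/25, P(box E | data) = 0.
The predictive probability is P(blue next | data) = (2/3)(11/150) + (1/7)(77/300) + (1)(11/100) + (1/4)(14/25) = 151/450.

0.336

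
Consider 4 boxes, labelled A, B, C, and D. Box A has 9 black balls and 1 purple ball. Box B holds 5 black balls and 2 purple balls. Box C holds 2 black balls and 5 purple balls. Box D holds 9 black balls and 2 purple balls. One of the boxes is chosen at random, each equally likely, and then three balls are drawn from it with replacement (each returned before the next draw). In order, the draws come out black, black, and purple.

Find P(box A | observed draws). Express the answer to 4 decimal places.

For each hypothesis, P(data | H) works out to: P(data | box A) = (9/10)(9/10)(1/10) = 0.081; P(data | box B) = (5/7)(5/7)(2/7) = 0.14577; P(data | box C) = (2/7)(2/7)(5/7) = 0.058309; P(data | box D) = (9/11)(9/11)(2/11) = 0.12171.
Weighting by the prior gives 1/4 · 0.081 = 0.02025, 1/4 · 0.14577 = 0.036443, 1/4 · 0.058309 = 0.014577, 1/4 · 0.12171 = 0.030428; summing to 0.1017.
So P(box A | data) = (0.02025) / (0.1017) = 0.19912.

0.1991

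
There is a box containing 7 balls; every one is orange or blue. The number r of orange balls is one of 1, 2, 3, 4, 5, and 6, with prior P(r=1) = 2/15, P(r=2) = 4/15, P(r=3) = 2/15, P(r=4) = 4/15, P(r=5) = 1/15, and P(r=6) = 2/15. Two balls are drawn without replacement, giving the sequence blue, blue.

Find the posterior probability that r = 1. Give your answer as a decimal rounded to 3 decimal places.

0.316

Under each hypothesis, the probability of the observed sequence is: P(data | r = 1) = (6/7)(5/6) = 5/7; P(data | r = 2) = (5/7)(4/6) = 10/21; P(data | r = 3) = (4/7)(3/6) = 2/7; P(data | r = 4) = (3/7)(2/6) = 1/7; P(data | r = 5) = (2/7)(1/6) = 1/21; P(data | r = 6) = (1/7)(0/6) = 0.
Weighting by the prior gives 2/15 · 5/7 = 2/21, 4/15 · 10/21 = 8/63, 2/15 · 2/7 = 4/105, 4/15 · 1/7 = 4/105, 1/15 · 1/21 = 1/315, 2/15 · 0 = 0; with total 19/63.
So P(r = 1 | data) = (2/21) / (19/63) = 6/19.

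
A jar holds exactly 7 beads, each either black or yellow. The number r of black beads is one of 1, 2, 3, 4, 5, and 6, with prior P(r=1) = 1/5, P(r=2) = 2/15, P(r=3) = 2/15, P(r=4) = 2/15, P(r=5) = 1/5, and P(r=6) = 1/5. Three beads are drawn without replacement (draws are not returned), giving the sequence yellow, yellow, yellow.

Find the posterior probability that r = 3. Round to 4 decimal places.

The likelihood of the observed sequence under each hypothesis: P(data | r = 1) = (6/7)(5/6)(4/5) = 4/7; P(data | r = 2) = (5/7)(4/6)(3/5) = 2/7; P(data | r = 3) = (4/7)(3/6)(2/5) = 4/35; P(data | r = 4) = (3/7)(2/6)(1/5) = 1/35; P(data | r = 5) = (2/7)(1/6)(0/5) = 0; P(data | r = 6) = (1/7)(0/6) = 0.
The prior-weighted likelihoods are 1/5 · 4/7 = 4/35, 2/15 · 2/7 = 4/105, 2/15 · 4/35 = 8/525, 2/15 · 1/35 = 2/525, 1/5 · 0 = 0, 1/5 · 0 = 0; these sum to 6/35.
Therefore the posterior P(r = 3 | data) = (8/525) / (6/35) = 4/45.

0.0889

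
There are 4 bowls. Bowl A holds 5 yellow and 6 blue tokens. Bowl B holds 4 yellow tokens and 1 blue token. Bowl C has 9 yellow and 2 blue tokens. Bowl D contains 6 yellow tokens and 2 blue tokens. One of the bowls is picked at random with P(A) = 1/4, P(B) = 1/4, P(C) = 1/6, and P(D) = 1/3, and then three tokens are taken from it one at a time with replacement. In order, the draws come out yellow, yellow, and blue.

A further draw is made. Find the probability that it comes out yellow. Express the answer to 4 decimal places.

For each hypothesis, P(data | H) works out to: P(data | bowl A) = (5/11)(5/11)(6/11) = 0.1127; P(data | bowl B) = (4/5)(4/5)(1/5) = 0.128; P(data | bowl C) = (9/11)(9/11)(2/11) = 0.12171; P(data | bowl D) = (6/8)(6/8)(2/8) = 0.14062.
Multiplying each by its prior: 1/4 · 0.1127 = 0.028174, 1/4 · 0.128 = 0.032, 1/6 · 0.12171 = 0.020285, 1/3 · 0.14062 = 0.046875; summing to 0.12733.
Dividing through by the total gives posterior P(bowl A | data) = 0.22126, P(bowl B | data) = 0.25131, P(bowl C | data) = 0.15931, P(bowl D | data) = 0.36812.
Averaging over the posterior, P(yellow next | data) = (5/11)(0.22126) + (4/5)(0.25131) + (9/11)(0.15931) + (3/4)(0.36812) = 0.70805.

0.7081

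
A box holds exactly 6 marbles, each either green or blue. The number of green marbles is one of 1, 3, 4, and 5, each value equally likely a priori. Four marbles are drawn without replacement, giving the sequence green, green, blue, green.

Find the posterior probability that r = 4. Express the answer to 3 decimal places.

0.381

Compute the likelihood of the observed sequence for each case: P(data | r = 1) = (1/6)(0/5) = 0; P(data | r = 3) = (3/6)(2/5)(3/4)(1/3) = 1/20; P(data | r = 4) = (4/6)(3/5)(2/4)(2/3) = 2/15; P(data | r = 5) = (5/6)(4/5)(1/4)(3/3) = 1/6.
The prior-weighted likelihoods are 1/4 · 0 = 0, 1/4 · 1/20 = 1/80, 1/4 · 2/15 = 1/30, 1/4 · 1/6 = 1/24; summing to 7/80.
By Bayes' rule, P(r = 4 | data) = (1/30) / (7/80) = 8/21.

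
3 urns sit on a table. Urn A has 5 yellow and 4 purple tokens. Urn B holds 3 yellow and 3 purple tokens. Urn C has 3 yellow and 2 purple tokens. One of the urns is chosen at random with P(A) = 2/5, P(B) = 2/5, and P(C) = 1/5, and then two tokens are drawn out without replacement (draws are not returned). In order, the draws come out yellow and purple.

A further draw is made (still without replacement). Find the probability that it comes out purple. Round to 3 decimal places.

0.438

Compute the likelihood of the observed sequence for each case: P(data | urn A) = (5/9)(4/8) = 5/18; P(data | urn B) = (3/6)(3/5) = 3/10; P(data | urn C) = (3/5)(2/4) = 3/10.
The prior-weighted likelihoods are 2/5 · 5/18 = 1/9, 2/5 · 3/10 = 3/25, 1/5 · 3/10 = 3/50; summing to 131/450.
The posterior is then P(urn A | data) = 50/131, P(urn B | data) = 54/131, P(urn C | data) = 27/131.
Averaging over the posterior, P(purple next | data) = (3/7)(50/131) + (1/2)(54/131) + (1/3)(27/131) = 402/917.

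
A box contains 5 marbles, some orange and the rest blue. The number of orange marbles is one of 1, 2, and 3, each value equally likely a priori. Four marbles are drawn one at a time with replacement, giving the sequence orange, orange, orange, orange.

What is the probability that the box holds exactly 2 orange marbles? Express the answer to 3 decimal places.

For each hypothesis, P(data | H) works out to: P(data | r = 1) = (1/5)(1/5)(1/5)(1/5) = 0.0016; P(data | r = 2) = (2/5)(2/5)(2/5)(2/5) = 0.0256; P(data | r = 3) = (3/5)(3/5)(3/5)(3/5) = 0.1296.
The prior-weighted likelihoods are 1/3 · 0.0016 = 0.00053333, 1/3 · 0.0256 = 0.0085333, 1/3 · 0.1296 = 0.0432; with total 0.052267.
Therefore the posterior P(r = 2 | data) = (0.0085333) / (0.052267) = 0.16327.

0.163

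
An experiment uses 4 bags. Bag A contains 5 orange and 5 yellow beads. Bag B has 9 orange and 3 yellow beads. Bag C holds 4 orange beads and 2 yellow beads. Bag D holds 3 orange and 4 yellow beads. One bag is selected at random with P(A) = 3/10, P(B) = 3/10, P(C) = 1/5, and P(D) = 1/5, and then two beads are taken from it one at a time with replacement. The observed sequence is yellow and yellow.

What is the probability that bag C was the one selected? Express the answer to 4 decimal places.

0.1226

The likelihood of the observed sequence under each hypothesis: P(data | bag A) = (5/10)(5/10) = 0.25; P(data | bag B) = (3/12)(3/12) = 0.0625; P(data | bag C) = (2/6)(2/6) = 0.11111; P(data | bag D) = (4/7)(4/7) = 0.32653.
Weighting by the prior gives 3/10 · 0.25 = 0.075, 3/10 · 0.0625 = 0.01875, 1/5 · 0.11111 = 0.022222, 1/5 · 0.32653 = 0.065306; with total 0.18128.
Hence P(bag C | data) = (0.022222) / (0.18128) = 0.12259.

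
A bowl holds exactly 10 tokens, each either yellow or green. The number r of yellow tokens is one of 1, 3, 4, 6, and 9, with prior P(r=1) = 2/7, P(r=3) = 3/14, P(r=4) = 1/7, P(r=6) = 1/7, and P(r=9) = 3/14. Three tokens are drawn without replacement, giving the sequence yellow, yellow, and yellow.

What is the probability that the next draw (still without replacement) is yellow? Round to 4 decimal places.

0.7732

The likelihood of the observed sequence under each hypothesis: P(data | r = 1) = (1/10)(0/9) = 0; P(data | r = 3) = (3/10)(2/9)(1/8) = 1/120; P(data | r = 4) = (4/10)(3/9)(2/8) = 1/30; P(data | r = 6) = (6/10)(5/9)(4/8) = 1/6; P(data | r = 9) = (9/10)(8/9)(7/8) = 7/10.
The prior-weighted likelihoods are 2/7 · 0 = 0, 3/14 · 1/120 = 1/560, 1/7 · 1/30 = 1/210, 1/7 · 1/6 = 1/42, 3/14 · 7/10 = 3/20; these sum to 101/560.
Dividing through by the total gives posterior P(r = 1 | data) = 0, P(r = 3 | data) = 0.009901, P(r = 4 | data) = 0.026403, P(r = 6 | data) = 0.13201, P(r = 9 | data) = 0.83168.
The predictive probability is P(yellow next | data) = (0)(0.009901) + (1/7)(0.026403) + (3/7)(0.13201) + (6/7)(0.83168) = 0.77322.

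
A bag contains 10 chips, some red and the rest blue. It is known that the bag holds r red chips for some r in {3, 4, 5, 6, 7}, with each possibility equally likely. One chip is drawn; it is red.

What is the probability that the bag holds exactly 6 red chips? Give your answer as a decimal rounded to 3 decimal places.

0.240

Compute the likelihood of this draw for each case: P(data | r = 3) = (3/10) = 3/10; P(data | r = 4) = (4/10) = 2/5; P(data | r = 5) = (5/10) = 1/2; P(data | r = 6) = (6/10) = 3/5; P(data | r = 7) = (7/10) = 7/10.
Multiplying each by its prior: 1/5 · 3/10 = 3/50, 1/5 · 2/5 = 2/25, 1/5 · 1/2 = 1/10, 1/5 · 3/5 = 3/25, 1/5 · 7/10 = 7/50; with total 1/2.
So P(r = 6 | data) = (3/25) / (1/2) = 6/25.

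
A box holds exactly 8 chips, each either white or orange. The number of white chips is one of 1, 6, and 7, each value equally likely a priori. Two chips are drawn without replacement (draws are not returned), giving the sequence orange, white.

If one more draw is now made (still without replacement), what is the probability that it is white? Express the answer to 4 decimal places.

For each hypothesis, P(data | H) works out to: P(data | r = 1) = (7/8)(1/7) = 1/8; P(data | r = 6) = (2/8)(6/7) = 3/14; P(data | r = 7) = (1/8)(7/7) = 1/8.
The prior-weighted likelihoods are 1/3 · 1/8 = 1/24, 1/3 · 3/14 = 1/14, 1/3 · 1/8 = 1/24; these sum to 13/84.
Normalising, the posterior is P(r = 1 | data) = 7/26, P(r = 6 | data) = 6/13, P(r = 7 | data) = 7/26.
Averaging over the posterior, P(white next | data) = (0)(7/26) + (5/6)(6/13) + (1)(7/26) = 17/26.

0.6538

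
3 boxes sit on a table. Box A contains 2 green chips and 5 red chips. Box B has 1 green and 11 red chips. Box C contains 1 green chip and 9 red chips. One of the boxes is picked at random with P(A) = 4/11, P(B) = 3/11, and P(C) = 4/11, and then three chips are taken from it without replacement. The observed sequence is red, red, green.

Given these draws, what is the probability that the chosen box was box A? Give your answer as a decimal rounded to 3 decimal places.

0.540

For each hypothesis, P(data | H) works out to: P(data | box A) = (5/7)(4/6)(2/5) = 0.19048; P(data | box B) = (11/12)(10/11)(1/10) = 0.083333; P(data | box C) = (9/10)(8/9)(1/8) = 0.1.
The prior-weighted likelihoods are 4/11 · 0.19048 = 0.069264, 3/11 · 0.083333 = 0.022727, 4/11 · 0.1 = 0.036364; summing to 0.12835.
By Bayes' rule, P(box A | data) = (0.069264) / (0.12835) = 0.53963.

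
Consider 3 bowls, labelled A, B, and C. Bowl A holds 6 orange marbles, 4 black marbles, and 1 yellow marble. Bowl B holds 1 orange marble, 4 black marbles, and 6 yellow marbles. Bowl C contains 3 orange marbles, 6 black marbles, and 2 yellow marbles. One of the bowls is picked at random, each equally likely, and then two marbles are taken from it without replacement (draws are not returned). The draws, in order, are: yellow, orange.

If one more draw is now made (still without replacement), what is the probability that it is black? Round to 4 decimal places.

0.5185

Under each hypothesis, the probability of the observed sequence is: P(data | bowl A) = (1/11)(6/10) = 3/55; P(data | bowl B) = (6/11)(1/10) = 3/55; P(data | bowl C) = (2/11)(3/10) = 3/55.
The prior-weighted likelihoods are 1/3 · 3/55 = 1/55, 1/3 · 3/55 = 1/55, 1/3 · 3/55 = 1/55; these sum to 3/55.
Normalising, the posterior is P(bowl A | data) = 1/3, P(bowl B | data) = 1/3, P(bowl C | data) = 1/3.
Averaging over the posterior, P(black next | data) = (4/9)(1/3) + (4/9)(1/3) + (2/3)(1/3) = 14/27.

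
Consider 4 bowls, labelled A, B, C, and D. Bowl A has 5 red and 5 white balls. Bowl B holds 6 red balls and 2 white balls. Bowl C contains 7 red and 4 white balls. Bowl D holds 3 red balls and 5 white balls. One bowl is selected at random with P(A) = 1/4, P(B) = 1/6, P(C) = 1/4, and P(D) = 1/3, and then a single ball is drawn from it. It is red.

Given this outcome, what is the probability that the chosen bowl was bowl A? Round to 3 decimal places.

Under each hypothesis, the probability of this draw is: P(data | bowl A) = (5/10) = 1/2; P(data | bowl B) = (6/8) = 3/4; P(data | bowl C) = (7/11) = 7/11; P(data | bowl D) = (3/8) = 3/8.
Multiplying each by its prior: 1/4 · 1/2 = 1/8, 1/6 · 3/4 = 1/8, 1/4 · 7/11 = 7/44, 1/3 · 3/8 = 1/8; summing to 47/88.
Hence P(bowl A | data) = (1/8) / (47/88) = 11/47.

0.234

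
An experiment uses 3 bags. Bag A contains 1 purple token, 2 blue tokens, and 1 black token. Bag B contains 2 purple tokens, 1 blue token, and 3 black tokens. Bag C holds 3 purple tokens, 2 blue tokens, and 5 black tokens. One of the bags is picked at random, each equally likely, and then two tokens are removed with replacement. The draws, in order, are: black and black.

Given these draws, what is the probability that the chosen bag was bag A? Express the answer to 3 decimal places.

0.111

Under each hypothesis, the probability of the observed sequence is: P(data | bag A) = (1/4)(1/4) = 1/16; P(data | bag B) = (3/6)(3/6) = 1/4; P(data | bag C) = (5/10)(5/10) = 1/4.
The prior-weighted likelihoods are 1/3 · 1/16 = 1/48, 1/3 · 1/4 = 1/12, 1/3 · 1/4 = 1/12; summing to 3/16.
Hence P(bag A | data) = (1/48) / (3/16) = 1/9.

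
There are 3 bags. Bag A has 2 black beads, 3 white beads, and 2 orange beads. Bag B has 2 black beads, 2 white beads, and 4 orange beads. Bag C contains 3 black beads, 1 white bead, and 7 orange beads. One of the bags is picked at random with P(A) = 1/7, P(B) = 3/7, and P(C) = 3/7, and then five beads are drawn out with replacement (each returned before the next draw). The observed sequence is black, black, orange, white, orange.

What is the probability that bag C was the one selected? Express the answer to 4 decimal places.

The likelihood of the observed sequence under each hypothesis: P(data | bag A) = (2/7)(2/7)(2/7)(3/7)(2/7) = 0.002856; P(data | bag B) = (2/8)(2/8)(4/8)(2/8)(4/8) = 0.0039062; P(data | bag C) = (3/11)(3/11)(7/11)(1/11)(7/11) = 0.0027383.
Weighting by the prior gives 1/7 · 0.002856 = 0.00040799, 3/7 · 0.0039062 = 0.0016741, 3/7 · 0.0027383 = 0.0011735; with total 0.0032556.
So P(bag C | data) = (0.0011735) / (0.0032556) = 0.36046.

0.3605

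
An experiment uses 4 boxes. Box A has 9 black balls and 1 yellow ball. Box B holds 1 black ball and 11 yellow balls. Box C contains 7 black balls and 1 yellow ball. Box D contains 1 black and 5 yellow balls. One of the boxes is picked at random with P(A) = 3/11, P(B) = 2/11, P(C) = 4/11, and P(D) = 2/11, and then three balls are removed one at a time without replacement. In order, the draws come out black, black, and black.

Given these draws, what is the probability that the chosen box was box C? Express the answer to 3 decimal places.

0.543

Under each hypothesis, the probability of the observed sequence is: P(data | box A) = (9/10)(8/9)(7/8) = 7/10; P(data | box B) = (1/12)(0/11) = 0; P(data | box C) = (7/8)(6/7)(5/6) = 5/8; P(data | box D) = (1/6)(0/5) = 0.
The prior-weighted likelihoods are 3/11 · 7/10 = 21/110, 2/11 · 0 = 0, 4/11 · 5/8 = 5/22, 2/11 · 0 = 0; with total 23/55.
So P(box C | data) = (5/22) / (23/55) = 25/46.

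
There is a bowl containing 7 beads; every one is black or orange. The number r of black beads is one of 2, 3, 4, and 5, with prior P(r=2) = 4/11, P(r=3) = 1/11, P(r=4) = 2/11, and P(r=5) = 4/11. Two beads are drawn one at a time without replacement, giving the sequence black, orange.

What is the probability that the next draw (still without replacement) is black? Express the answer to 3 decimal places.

0.510

For each hypothesis, P(data | H) works out to: P(data | r = 2) = (2/7)(5/6) = 5/21; P(data | r = 3) = (3/7)(4/6) = 2/7; P(data | r = 4) = (4/7)(3/6) = 2/7; P(data | r = 5) = (5/7)(2/6) = 5/21.
Weighting by the prior gives 4/11 · 5/21 = 20/231, 1/11 · 2/7 = 2/77, 2/11 · 2/7 = 4/77, 4/11 · 5/21 = 20/231; with total 58/231.
Normalising, the posterior is P(r = 2 | data) = 10/29, P(r = 3 | data) = 3/29, P(r = 4 | data) = 6/29, P(r = 5 | data) = 10/29.
So P(black next | data) = Σ P(black next | H) P(H | data) = (1/5)(10/29) + (2/5)(3/29) + (3/5)(6/29) + (4/5)(10/29) = 74/145.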